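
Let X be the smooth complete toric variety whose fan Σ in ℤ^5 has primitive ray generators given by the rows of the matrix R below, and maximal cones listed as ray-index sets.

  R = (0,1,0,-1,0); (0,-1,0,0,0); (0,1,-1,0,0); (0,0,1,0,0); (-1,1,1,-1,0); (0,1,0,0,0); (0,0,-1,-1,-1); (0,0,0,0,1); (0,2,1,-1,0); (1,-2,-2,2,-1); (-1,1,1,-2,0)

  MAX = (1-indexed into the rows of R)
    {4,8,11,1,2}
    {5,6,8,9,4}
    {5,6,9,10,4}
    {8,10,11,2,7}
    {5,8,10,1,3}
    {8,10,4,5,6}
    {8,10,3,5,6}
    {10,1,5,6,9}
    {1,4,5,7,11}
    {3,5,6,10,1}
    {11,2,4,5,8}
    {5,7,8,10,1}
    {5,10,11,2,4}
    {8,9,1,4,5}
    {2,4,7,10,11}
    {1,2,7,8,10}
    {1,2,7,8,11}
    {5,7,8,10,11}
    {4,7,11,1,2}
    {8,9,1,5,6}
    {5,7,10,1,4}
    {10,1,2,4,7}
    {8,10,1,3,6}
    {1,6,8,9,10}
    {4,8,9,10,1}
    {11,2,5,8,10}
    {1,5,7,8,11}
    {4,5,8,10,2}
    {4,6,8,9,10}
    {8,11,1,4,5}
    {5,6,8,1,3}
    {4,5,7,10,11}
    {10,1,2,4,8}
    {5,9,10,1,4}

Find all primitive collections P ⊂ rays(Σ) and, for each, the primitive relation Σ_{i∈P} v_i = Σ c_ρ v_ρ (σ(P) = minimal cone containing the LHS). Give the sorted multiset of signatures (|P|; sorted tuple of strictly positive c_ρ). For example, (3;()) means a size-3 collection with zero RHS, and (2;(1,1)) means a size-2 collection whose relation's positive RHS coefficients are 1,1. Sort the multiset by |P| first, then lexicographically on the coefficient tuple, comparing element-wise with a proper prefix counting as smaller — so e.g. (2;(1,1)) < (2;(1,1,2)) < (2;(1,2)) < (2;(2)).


The 20 primitive collections of Σ (r=11, n=5):

  {2,6}:  v_{2} + v_{6} = 0  ⇒ sig = (2;())
  {3,4}:  v_{3} + v_{4} = v_{6}  ⇒ sig = (2;(1))
  {2,9}:  v_{2} + v_{9} = v_{1} + v_{4}  ⇒ sig = (2;(1,1))
  {6,11}:  v_{6} + v_{11} = v_{1} + v_{5}  ⇒ sig = (2;(1,1))
  {2,3}:  v_{2} + v_{3} = v_{1} + v_{5} + v_{8} + v_{10}  ⇒ sig = (2;(1,1,1,1))
  {7,9}:  v_{7} + v_{9} = 3·v_{1} + v_{4} + v_{5} + v_{10}  ⇒ sig = (2;(1,1,1,3))
  {6,7}:  v_{6} + v_{7} = 2·v_{1} + v_{5} + v_{10}  ⇒ sig = (2;(1,1,2))
  {9,11}:  v_{9} + v_{11} = 2·v_{1} + v_{4} + v_{5}  ⇒ sig = (2;(1,1,2))
  {3,11}:  v_{3} + v_{11} = 2·v_{1} + 2·v_{5} + v_{8} + v_{10}  ⇒ sig = (2;(1,1,2,2))
  {3,9}:  v_{3} + v_{9} = v_{1} + 2·v_{6}  ⇒ sig = (2;(1,2))
  {3,7}:  v_{3} + v_{7} = 3·v_{1} + 2·v_{5} + v_{8} + 2·v_{10}  ⇒ sig = (2;(1,2,2,3))
  {1,2,5}:  v_{1} + v_{2} + v_{5} = v_{11}  ⇒ sig = (3;(1))
  {1,4,6}:  v_{1} + v_{4} + v_{6} = v_{9}  ⇒ sig = (3;(1))
  {1,10,11}:  v_{1} + v_{10} + v_{11} = v_{7}  ⇒ sig = (3;(1))
  {4,7,8}:  v_{4} + v_{7} + v_{8} = v_{1} + v_{2}  ⇒ sig = (3;(1,1))
  {2,5,7}:  v_{2} + v_{5} + v_{7} = v_{10} + 2·v_{11}  ⇒ sig = (3;(1,2))
  {4,8,10,11}:  v_{4} + v_{8} + v_{10} + v_{11} = v_{2}  ⇒ sig = (4;(1))
  {5,8,9,10}:  v_{5} + v_{8} + v_{9} + v_{10} = v_{6}  ⇒ sig = (4;(1))
  {1,4,5,8,10}:  v_{1} + v_{4} + v_{5} + v_{8} + v_{10} = 0  ⇒ sig = (5;())
  {1,5,6,8,10}:  v_{1} + v_{5} + v_{6} + v_{8} + v_{10} = v_{3}  ⇒ sig = (5;(1))

Signatures (|P|; sorted positive RHS coefficients), sorted:
[(2;()), (2;(1)), (2;(1,1)), (2;(1,1)), (2;(1,1,1,1)), (2;(1,1,1,3)), (2;(1,1,2)), (2;(1,1,2)), (2;(1,1,2,2)), (2;(1,2)), (2;(1,2,2,3)), (3;(1)), (3;(1)), (3;(1)), (3;(1,1)), (3;(1,2)), (4;(1)), (4;(1)), (5;()), (5;(1))]


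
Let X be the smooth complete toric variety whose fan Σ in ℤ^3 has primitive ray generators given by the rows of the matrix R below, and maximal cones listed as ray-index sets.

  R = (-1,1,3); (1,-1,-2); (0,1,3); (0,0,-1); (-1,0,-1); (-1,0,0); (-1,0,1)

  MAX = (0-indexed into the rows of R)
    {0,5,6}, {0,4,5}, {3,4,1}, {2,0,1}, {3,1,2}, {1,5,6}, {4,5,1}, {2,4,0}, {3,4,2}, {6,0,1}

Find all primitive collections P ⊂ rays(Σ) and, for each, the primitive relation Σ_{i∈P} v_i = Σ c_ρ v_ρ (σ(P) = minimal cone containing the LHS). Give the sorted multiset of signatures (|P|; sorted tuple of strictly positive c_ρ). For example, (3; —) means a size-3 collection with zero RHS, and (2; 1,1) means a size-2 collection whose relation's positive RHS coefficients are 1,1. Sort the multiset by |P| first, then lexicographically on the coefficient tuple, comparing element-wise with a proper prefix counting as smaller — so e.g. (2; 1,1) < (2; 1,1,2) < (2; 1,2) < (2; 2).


Minimal non-faces — 9 found among 7 rays, 10 max cones:

  P = {2,5}:  v_{2} + v_{5} = v_{0}  ⟹  sig = (2; 1)
  P = {3,5}:  v_{3} + v_{5} = v_{4}  ⟹  sig = (2; 1)
  P = {3,6}:  v_{3} + v_{6} = v_{5}  ⟹  sig = (2; 1)
  P = {0,3}:  v_{0} + v_{3} = v_{2} + v_{4}  ⟹  sig = (2; 1,1)
  P = {2,6}:  v_{2} + v_{6} = 2·v_{0} + v_{1}  ⟹  sig = (2; 1,2)
  P = {4,6}:  v_{4} + v_{6} = 2·v_{5}  ⟹  sig = (2; 2)
  P = {1,2,4}:  v_{1} + v_{2} + v_{4} = 0  ⟹  sig = (3; —)
  P = {0,1,4}:  v_{0} + v_{1} + v_{4} = v_{5}  ⟹  sig = (3; 1)
  P = {0,1,5}:  v_{0} + v_{1} + v_{5} = v_{6}  ⟹  sig = (3; 1)

so the primitive-relation signature multiset is
    (2; 1)
    (2; 1)
    (2; 1)
    (2; 1,1)
    (2; 1,2)
    (2; 2)
    (3; —)
    (3; 1)
    (3; 1)


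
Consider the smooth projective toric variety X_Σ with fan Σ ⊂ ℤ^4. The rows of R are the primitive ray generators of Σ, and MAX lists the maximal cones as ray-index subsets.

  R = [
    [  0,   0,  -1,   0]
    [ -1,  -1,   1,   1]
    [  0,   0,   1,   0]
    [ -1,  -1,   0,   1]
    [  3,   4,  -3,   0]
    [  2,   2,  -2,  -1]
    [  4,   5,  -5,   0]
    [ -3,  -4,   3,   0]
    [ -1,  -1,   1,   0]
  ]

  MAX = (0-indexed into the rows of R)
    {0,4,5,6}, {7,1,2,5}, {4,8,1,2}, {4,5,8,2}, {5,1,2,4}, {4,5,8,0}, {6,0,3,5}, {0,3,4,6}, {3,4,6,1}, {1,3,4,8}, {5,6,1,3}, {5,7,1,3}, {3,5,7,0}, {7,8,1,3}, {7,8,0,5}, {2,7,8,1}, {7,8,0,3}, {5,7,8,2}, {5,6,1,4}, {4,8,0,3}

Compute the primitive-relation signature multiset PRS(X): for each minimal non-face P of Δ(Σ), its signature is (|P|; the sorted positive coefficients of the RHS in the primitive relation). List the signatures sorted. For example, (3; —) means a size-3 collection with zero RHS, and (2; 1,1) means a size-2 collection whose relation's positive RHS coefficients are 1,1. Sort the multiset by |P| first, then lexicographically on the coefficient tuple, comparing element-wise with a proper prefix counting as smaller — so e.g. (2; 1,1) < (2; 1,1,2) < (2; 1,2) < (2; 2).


Primitive collections (10):

  • {0,2}:  v_{0} + v_{2} = 0  so sig = (2; —)
  • {4,7}:  v_{4} + v_{7} = 0  so sig = (2; —)
  • {0,1}:  v_{0} + v_{1} = v_{3}  so sig = (2; 1)
  • {2,3}:  v_{2} + v_{3} = v_{1}  so sig = (2; 1)
  • {6,7}:  v_{6} + v_{7} = v_{3} + v_{5}  so sig = (2; 1,1)
  • {6,8}:  v_{6} + v_{8} = v_{0} + v_{4}  so sig = (2; 1,1)
  • {2,6}:  v_{2} + v_{6} = v_{1} + v_{4} + v_{5}  so sig = (2; 1,1,1)
  • {1,5,8}:  v_{1} + v_{5} + v_{8} = 0  so sig = (3; —)
  • {3,4,5}:  v_{3} + v_{4} + v_{5} = v_{6}  so sig = (3; 1)
  • {3,5,8}:  v_{3} + v_{5} + v_{8} = v_{0}  so sig = (3; 1)

Hence PRS(X_Σ) =
{ (2; —) ×2,  (2; 1) ×2,  (2; 1,1) ×2,  (2; 1,1,1),  (3; —),  (3; 1) ×2 }


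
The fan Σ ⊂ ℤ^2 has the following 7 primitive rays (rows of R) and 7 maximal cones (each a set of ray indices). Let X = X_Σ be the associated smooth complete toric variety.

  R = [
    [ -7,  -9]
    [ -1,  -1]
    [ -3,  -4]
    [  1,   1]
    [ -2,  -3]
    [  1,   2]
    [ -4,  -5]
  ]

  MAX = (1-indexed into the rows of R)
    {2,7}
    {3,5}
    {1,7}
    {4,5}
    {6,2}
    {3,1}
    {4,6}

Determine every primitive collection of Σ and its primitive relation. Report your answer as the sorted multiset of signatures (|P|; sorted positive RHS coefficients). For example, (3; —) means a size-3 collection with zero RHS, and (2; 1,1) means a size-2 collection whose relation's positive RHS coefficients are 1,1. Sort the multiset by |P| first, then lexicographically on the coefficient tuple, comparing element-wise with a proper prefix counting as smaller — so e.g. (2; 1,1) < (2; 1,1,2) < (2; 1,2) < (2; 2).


The 14 primitive collections of Σ (r=7, n=2):

  • {2,4}:  v_{2} + v_{4} = 0  ⇒ sig = (2; —)
  • {2,3}:  v_{2} + v_{3} = v_{7}  ⇒ sig = (2; 1)
  • {2,5}:  v_{2} + v_{5} = v_{3}  ⇒ sig = (2; 1)
  • {3,4}:  v_{3} + v_{4} = v_{5}  ⇒ sig = (2; 1)
  • {3,7}:  v_{3} + v_{7} = v_{1}  ⇒ sig = (2; 1)
  • {4,7}:  v_{4} + v_{7} = v_{3}  ⇒ sig = (2; 1)
  • {5,6}:  v_{5} + v_{6} = v_{2}  ⇒ sig = (2; 1)
  • {1,6}:  v_{1} + v_{6} = 2·v_{2} + v_{7}  ⇒ sig = (2; 1,2)
  • {1,2}:  v_{1} + v_{2} = 2·v_{7}  ⇒ sig = (2; 2)
  • {1,4}:  v_{1} + v_{4} = 2·v_{3}  ⇒ sig = (2; 2)
  • {3,6}:  v_{3} + v_{6} = 2·v_{2}  ⇒ sig = (2; 2)
  • {5,7}:  v_{5} + v_{7} = 2·v_{3}  ⇒ sig = (2; 2)
  • {1,5}:  v_{1} + v_{5} = 3·v_{3}  ⇒ sig = (2; 3)
  • {6,7}:  v_{6} + v_{7} = 3·v_{2}  ⇒ sig = (2; 3)

Hence PRS(X_Σ) =
    |P|=2: 14 collections, coeffs (), (1), (1), (1), (1), (1), (1), (1,2), (2), (2), (2), (2), (3), (3)


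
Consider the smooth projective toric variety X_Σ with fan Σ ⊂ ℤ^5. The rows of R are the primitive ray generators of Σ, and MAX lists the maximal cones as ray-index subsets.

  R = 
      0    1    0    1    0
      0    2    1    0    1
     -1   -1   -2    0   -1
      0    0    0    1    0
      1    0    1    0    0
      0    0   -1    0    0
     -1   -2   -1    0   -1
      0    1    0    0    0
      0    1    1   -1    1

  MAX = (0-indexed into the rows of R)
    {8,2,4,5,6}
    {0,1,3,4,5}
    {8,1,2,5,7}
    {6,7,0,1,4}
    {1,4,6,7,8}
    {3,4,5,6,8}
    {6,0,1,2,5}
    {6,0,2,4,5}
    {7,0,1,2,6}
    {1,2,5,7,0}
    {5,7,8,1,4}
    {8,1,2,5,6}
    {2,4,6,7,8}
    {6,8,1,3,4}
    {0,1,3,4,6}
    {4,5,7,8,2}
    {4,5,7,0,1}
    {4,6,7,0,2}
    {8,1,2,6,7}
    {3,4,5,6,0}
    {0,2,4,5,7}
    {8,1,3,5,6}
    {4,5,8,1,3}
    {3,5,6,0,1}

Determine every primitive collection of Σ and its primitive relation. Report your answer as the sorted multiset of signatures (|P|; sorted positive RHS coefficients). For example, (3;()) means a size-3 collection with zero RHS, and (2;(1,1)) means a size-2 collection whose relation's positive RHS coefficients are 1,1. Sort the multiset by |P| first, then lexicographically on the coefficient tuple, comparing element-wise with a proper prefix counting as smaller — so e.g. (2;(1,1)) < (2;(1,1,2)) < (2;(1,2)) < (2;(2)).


6 minimal non-faces of Δ(Σ) (on 9 rays):

  {0,8}:  v_{0} + v_{8} = v_{1}  →  sig = (2;(1))
  {3,7}:  v_{3} + v_{7} = v_{0}  →  sig = (2;(1))
  {2,3}:  v_{2} + v_{3} = v_{0} + v_{5} + v_{6}  →  sig = (2;(1,1,1))
  {1,2,4}:  v_{1} + v_{2} + v_{4} = v_{7}  →  sig = (3;(1))
  {5,6,7}:  v_{5} + v_{6} + v_{7} = v_{2}  →  sig = (3;(1))
  {1,4,5,6}:  v_{1} + v_{4} + v_{5} + v_{6} = 0  →  sig = (4;())

Hence PRS(X_Σ) =
[(2;(1)), (2;(1)), (2;(1,1,1)), (3;(1)), (3;(1)), (4;())]


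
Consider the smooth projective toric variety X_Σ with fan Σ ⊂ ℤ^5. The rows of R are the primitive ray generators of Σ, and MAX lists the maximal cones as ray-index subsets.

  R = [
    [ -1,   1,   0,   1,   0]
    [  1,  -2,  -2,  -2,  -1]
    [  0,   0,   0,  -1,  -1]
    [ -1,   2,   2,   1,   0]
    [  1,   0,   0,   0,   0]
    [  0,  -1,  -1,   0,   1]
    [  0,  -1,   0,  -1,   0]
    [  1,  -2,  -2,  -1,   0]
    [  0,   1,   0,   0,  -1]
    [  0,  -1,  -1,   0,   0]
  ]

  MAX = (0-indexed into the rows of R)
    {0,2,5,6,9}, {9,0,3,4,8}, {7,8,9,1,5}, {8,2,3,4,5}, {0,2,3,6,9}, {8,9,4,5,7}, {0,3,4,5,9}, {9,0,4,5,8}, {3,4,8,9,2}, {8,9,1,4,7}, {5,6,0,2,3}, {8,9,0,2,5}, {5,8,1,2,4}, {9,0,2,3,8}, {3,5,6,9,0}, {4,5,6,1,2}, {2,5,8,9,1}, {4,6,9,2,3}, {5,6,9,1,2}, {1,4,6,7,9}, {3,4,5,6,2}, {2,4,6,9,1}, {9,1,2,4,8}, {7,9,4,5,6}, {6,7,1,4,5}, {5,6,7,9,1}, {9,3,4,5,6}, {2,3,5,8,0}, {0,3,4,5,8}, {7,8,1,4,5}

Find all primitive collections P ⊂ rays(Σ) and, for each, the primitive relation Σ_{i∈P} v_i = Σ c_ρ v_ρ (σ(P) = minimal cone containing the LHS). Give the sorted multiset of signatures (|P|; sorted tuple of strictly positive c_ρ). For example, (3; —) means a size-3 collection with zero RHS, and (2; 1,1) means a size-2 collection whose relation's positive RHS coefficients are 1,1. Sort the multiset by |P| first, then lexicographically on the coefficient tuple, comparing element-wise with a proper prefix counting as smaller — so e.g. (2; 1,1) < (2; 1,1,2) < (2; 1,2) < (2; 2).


The 12 primitive collections of Σ (r=10, n=5):

  P = {3,7}:  v_{3} + v_{7} = 0 ; sig = (2; —)
  P = {1,3}:  v_{1} + v_{3} = v_{2} ; sig = (2; 1)
  P = {2,7}:  v_{2} + v_{7} = v_{1} ; sig = (2; 1)
  P = {6,8}:  v_{6} + v_{8} = v_{2} ; sig = (2; 1)
  P = {0,7}:  v_{0} + v_{7} = v_{5} + v_{8} + v_{9} ; sig = (2; 1,1,1)
  P = {0,1}:  v_{0} + v_{1} = v_{2} + v_{5} + v_{8} + v_{9} ; sig = (2; 1,1,1,1)
  P = {0,4,6}:  v_{0} + v_{4} + v_{6} = 0 ; sig = (3; —)
  P = {0,2,4}:  v_{0} + v_{2} + v_{4} = v_{8} ; sig = (3; 1)
  P = {2,4,5,9}:  v_{2} + v_{4} + v_{5} + v_{9} = v_{7} ; sig = (4; 1)
  P = {3,5,8,9}:  v_{3} + v_{5} + v_{8} + v_{9} = v_{0} ; sig = (4; 1)
  P = {2,3,5,9}:  v_{2} + v_{3} + v_{5} + v_{9} = v_{0} + v_{6} ; sig = (4; 1,1)
  P = {1,4,5,9}:  v_{1} + v_{4} + v_{5} + v_{9} = 2·v_{7} ; sig = (4; 2)

Hence PRS(X_Σ) =
    |P|=2: 6 collections, coeffs (), (1), (1), (1), (1,1,1), (1,1,1,1)
    |P|=3: 2 collections, coeffs (), (1)
    |P|=4: 4 collections, coeffs (1), (1), (1,1), (2)


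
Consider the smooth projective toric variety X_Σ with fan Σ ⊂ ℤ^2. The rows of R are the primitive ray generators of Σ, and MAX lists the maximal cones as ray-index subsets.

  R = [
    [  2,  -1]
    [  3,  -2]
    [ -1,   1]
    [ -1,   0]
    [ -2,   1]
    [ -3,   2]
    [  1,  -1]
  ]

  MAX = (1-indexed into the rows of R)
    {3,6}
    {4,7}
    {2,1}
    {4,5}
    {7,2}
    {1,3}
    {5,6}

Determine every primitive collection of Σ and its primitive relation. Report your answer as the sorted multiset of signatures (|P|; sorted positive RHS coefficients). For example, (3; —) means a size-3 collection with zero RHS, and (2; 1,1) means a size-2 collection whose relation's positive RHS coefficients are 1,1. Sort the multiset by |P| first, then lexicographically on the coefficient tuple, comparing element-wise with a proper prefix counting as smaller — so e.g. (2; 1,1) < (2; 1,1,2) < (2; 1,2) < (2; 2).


14 collections generate NE(X_Σ); each relation:

  {1,5}:  v_{1} + v_{5} = 0 ; sig = (2; —)
  {2,6}:  v_{2} + v_{6} = 0 ; sig = (2; —)
  {3,7}:  v_{3} + v_{7} = 0 ; sig = (2; —)
  {1,4}:  v_{1} + v_{4} = v_{7} ; sig = (2; 1)
  {1,6}:  v_{1} + v_{6} = v_{3} ; sig = (2; 1)
  {1,7}:  v_{1} + v_{7} = v_{2} ; sig = (2; 1)
  {2,3}:  v_{2} + v_{3} = v_{1} ; sig = (2; 1)
  {2,5}:  v_{2} + v_{5} = v_{7} ; sig = (2; 1)
  {3,4}:  v_{3} + v_{4} = v_{5} ; sig = (2; 1)
  {3,5}:  v_{3} + v_{5} = v_{6} ; sig = (2; 1)
  {5,7}:  v_{5} + v_{7} = v_{4} ; sig = (2; 1)
  {6,7}:  v_{6} + v_{7} = v_{5} ; sig = (2; 1)
  {2,4}:  v_{2} + v_{4} = 2·v_{7} ; sig = (2; 2)
  {4,6}:  v_{4} + v_{6} = 2·v_{5} ; sig = (2; 2)

Sorted signature multiset PRS(X):
    |P|=2: 14 collections, coeffs (), (), (), (1), (1), (1), (1), (1), (1), (1), (1), (1), (2), (2)


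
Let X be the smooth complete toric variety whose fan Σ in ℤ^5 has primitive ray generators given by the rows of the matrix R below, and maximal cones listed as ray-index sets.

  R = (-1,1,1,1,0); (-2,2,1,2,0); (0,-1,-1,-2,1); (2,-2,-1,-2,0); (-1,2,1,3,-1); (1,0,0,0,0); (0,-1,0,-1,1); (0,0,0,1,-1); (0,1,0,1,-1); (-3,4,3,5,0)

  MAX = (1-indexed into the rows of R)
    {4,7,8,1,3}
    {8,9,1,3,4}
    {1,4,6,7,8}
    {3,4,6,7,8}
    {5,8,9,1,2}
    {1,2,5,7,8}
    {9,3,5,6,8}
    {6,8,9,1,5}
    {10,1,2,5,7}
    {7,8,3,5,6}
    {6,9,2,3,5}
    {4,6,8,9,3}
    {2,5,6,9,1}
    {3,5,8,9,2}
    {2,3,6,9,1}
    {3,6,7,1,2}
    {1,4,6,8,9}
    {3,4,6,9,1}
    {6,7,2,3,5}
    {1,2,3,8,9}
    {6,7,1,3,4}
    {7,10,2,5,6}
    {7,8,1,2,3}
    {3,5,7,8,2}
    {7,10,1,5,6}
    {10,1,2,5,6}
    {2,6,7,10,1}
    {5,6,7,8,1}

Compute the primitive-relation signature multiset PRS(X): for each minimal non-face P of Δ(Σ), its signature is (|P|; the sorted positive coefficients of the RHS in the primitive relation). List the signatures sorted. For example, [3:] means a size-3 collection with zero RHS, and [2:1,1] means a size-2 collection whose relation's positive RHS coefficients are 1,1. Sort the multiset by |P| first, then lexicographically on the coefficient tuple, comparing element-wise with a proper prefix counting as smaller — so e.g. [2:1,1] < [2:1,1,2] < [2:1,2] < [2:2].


Primitive collections (11):

  • {2,4}:  v_{2} + v_{4} = 0  ⟹  sig = [2:]
  • {7,9}:  v_{7} + v_{9} = 0  ⟹  sig = [2:]
  • {4,5}:  v_{4} + v_{5} = v_{6} + v_{8}  ⟹  sig = [2:1,1]
  • {4,10}:  v_{4} + v_{10} = v_{1} + v_{5} + v_{6} + v_{7}  ⟹  sig = [2:1,1,1,1]
  • {9,10}:  v_{9} + v_{10} = v_{1} + v_{2} + v_{5} + v_{6}  ⟹  sig = [2:1,1,1,1]
  • {3,10}:  v_{3} + v_{10} = 2·v_{2} + v_{6} + v_{7}  ⟹  sig = [2:1,1,2]
  • {8,10}:  v_{8} + v_{10} = v_{1} + 2·v_{5} + v_{7}  ⟹  sig = [2:1,1,2]
  • {1,3,5}:  v_{1} + v_{3} + v_{5} = v_{2}  ⟹  sig = [3:1]
  • {2,6,8}:  v_{2} + v_{6} + v_{8} = v_{5}  ⟹  sig = [3:1]
  • {1,3,6,8}:  v_{1} + v_{3} + v_{6} + v_{8} = 0  ⟹  sig = [4:]
  • {1,2,5,6,7}:  v_{1} + v_{2} + v_{5} + v_{6} + v_{7} = v_{10}  ⟹  sig = [5:1]

Hence PRS(X_Σ) =
[[2:], [2:], [2:1,1], [2:1,1,1,1], [2:1,1,1,1], [2:1,1,2], [2:1,1,2], [3:1], [3:1], [4:], [5:1]]


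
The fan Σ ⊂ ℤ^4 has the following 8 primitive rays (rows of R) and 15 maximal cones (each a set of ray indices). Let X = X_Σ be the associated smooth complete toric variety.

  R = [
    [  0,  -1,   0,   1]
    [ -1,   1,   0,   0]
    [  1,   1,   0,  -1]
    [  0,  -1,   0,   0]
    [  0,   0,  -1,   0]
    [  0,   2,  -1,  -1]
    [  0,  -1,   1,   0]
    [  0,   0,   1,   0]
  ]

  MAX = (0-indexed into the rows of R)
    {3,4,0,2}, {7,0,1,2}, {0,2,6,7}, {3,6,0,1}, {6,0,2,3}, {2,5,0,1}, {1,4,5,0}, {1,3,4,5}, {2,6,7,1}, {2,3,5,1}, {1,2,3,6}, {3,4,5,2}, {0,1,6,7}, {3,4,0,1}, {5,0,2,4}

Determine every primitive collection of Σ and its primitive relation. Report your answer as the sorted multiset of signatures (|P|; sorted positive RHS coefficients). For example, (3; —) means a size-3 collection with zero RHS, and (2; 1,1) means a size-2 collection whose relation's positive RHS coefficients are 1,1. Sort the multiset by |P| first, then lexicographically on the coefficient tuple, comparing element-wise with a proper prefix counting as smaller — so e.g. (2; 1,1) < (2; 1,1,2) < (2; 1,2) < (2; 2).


Minimal non-faces — 9 found among 8 rays, 15 max cones:

  P = {4,7}:  v_{4} + v_{7} = 0  so sig = (2; —)
  P = {3,7}:  v_{3} + v_{7} = v_{6}  so sig = (2; 1)
  P = {4,6}:  v_{4} + v_{6} = v_{3}  so sig = (2; 1)
  P = {5,7}:  v_{5} + v_{7} = v_{1} + v_{2}  so sig = (2; 1,1)
  P = {5,6}:  v_{5} + v_{6} = v_{1} + v_{2} + v_{3}  so sig = (2; 1,1,1)
  P = {0,3,5}:  v_{0} + v_{3} + v_{5} = v_{4}  so sig = (3; 1)
  P = {1,2,4}:  v_{1} + v_{2} + v_{4} = v_{5}  so sig = (3; 1)
  P = {0,1,2,3}:  v_{0} + v_{1} + v_{2} + v_{3} = 0  so sig = (4; —)
  P = {0,1,2,6}:  v_{0} + v_{1} + v_{2} + v_{6} = v_{7}  so sig = (4; 1)

Hence PRS(X_Σ) =
    (2; —)
    (2; 1)
    (2; 1)
    (2; 1,1)
    (2; 1,1,1)
    (3; 1)
    (3; 1)
    (4; —)
    (4; 1)


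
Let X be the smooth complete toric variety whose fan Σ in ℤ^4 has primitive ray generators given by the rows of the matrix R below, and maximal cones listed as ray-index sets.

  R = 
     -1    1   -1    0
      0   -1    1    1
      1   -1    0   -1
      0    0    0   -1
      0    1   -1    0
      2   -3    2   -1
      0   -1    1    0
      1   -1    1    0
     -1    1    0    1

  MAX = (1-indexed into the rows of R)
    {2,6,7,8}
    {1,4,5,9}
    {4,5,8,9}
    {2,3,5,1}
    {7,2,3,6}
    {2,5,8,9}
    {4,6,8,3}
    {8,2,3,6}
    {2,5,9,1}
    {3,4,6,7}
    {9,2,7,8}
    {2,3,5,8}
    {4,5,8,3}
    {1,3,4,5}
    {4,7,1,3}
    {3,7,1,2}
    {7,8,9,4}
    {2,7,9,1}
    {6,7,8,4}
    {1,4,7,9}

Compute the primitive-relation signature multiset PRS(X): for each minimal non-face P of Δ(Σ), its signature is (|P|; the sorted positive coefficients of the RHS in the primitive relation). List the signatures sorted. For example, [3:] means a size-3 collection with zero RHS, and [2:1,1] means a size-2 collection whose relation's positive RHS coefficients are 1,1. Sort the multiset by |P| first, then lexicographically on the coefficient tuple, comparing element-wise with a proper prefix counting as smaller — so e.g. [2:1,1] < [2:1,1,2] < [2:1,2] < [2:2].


The 8 primitive collections of Σ (r=9, n=4):

  {1,8}:  v_{1} + v_{8} = 0 ; sig = [2:]
  {3,9}:  v_{3} + v_{9} = 0 ; sig = [2:]
  {5,7}:  v_{5} + v_{7} = 0 ; sig = [2:]
  {2,4}:  v_{2} + v_{4} = v_{7} ; sig = [2:1]
  {1,6}:  v_{1} + v_{6} = v_{3} + v_{7} ; sig = [2:1,1]
  {5,6}:  v_{5} + v_{6} = v_{3} + v_{8} ; sig = [2:1,1]
  {6,9}:  v_{6} + v_{9} = v_{7} + v_{8} ; sig = [2:1,1]
  {3,7,8}:  v_{3} + v_{7} + v_{8} = v_{6} ; sig = [3:1]

Signatures (|P|; sorted positive RHS coefficients), sorted:
    [2:]
    [2:]
    [2:]
    [2:1]
    [2:1,1]
    [2:1,1]
    [2:1,1]
    [3:1]


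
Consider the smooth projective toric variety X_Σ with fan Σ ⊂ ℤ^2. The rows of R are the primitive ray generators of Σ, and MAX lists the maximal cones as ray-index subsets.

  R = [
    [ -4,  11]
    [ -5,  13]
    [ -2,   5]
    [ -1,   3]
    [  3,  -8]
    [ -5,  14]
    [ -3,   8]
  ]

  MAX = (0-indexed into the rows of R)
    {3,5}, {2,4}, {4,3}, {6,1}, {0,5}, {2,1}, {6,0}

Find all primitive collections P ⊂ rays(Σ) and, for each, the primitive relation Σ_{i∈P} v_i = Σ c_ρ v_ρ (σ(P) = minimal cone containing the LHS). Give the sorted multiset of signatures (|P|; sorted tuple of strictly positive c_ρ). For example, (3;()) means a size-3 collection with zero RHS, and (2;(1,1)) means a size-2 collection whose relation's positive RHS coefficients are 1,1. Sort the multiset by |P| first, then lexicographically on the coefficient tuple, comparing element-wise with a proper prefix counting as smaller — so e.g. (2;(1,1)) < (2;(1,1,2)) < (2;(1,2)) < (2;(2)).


14 collections generate NE(X_Σ); each relation:

  P = {4,6}:  v_{4} + v_{6} = 0  ⇒ sig = (2;())
  P = {0,3}:  v_{0} + v_{3} = v_{5}  ⇒ sig = (2;(1))
  P = {0,4}:  v_{0} + v_{4} = v_{3}  ⇒ sig = (2;(1))
  P = {1,4}:  v_{1} + v_{4} = v_{2}  ⇒ sig = (2;(1))
  P = {2,3}:  v_{2} + v_{3} = v_{6}  ⇒ sig = (2;(1))
  P = {2,6}:  v_{2} + v_{6} = v_{1}  ⇒ sig = (2;(1))
  P = {3,6}:  v_{3} + v_{6} = v_{0}  ⇒ sig = (2;(1))
  P = {2,5}:  v_{2} + v_{5} = v_{0} + v_{6}  ⇒ sig = (2;(1,1))
  P = {1,5}:  v_{1} + v_{5} = v_{0} + 2·v_{6}  ⇒ sig = (2;(1,2))
  P = {0,2}:  v_{0} + v_{2} = 2·v_{6}  ⇒ sig = (2;(2))
  P = {1,3}:  v_{1} + v_{3} = 2·v_{6}  ⇒ sig = (2;(2))
  P = {4,5}:  v_{4} + v_{5} = 2·v_{3}  ⇒ sig = (2;(2))
  P = {5,6}:  v_{5} + v_{6} = 2·v_{0}  ⇒ sig = (2;(2))
  P = {0,1}:  v_{0} + v_{1} = 3·v_{6}  ⇒ sig = (2;(3))

so the primitive-relation signature multiset is
    |P|=2: 14 collections, coeffs (), (1), (1), (1), (1), (1), (1), (1,1), (1,2), (2), (2), (2), (2), (3)


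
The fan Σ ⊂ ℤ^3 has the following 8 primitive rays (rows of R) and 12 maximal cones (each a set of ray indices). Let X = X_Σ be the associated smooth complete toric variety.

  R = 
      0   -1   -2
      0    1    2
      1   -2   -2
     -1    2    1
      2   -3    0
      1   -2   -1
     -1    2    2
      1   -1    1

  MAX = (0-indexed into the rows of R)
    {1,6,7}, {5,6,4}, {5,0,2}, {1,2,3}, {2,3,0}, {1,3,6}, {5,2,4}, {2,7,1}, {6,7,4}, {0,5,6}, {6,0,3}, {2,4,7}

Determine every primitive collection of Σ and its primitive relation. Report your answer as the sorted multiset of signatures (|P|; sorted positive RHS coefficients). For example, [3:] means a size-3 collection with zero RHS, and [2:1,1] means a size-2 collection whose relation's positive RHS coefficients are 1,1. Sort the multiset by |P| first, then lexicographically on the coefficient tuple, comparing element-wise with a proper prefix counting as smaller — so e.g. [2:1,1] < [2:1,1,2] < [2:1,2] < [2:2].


The 10 primitive collections of Σ (r=8, n=3):

  P = {0,1}:  v_{0} + v_{1} = 0 ; sig = [2:]
  P = {2,6}:  v_{2} + v_{6} = 0 ; sig = [2:]
  P = {3,5}:  v_{3} + v_{5} = 0 ; sig = [2:]
  P = {0,7}:  v_{0} + v_{7} = v_{5} ; sig = [2:1]
  P = {1,5}:  v_{1} + v_{5} = v_{7} ; sig = [2:1]
  P = {3,4}:  v_{3} + v_{4} = v_{7} ; sig = [2:1]
  P = {3,7}:  v_{3} + v_{7} = v_{1} ; sig = [2:1]
  P = {5,7}:  v_{5} + v_{7} = v_{4} ; sig = [2:1]
  P = {0,4}:  v_{0} + v_{4} = 2·v_{5} ; sig = [2:2]
  P = {1,4}:  v_{1} + v_{4} = 2·v_{7} ; sig = [2:2]

so the primitive-relation signature multiset is
{ [2:] ×3,  [2:1] ×5,  [2:2] ×2 }


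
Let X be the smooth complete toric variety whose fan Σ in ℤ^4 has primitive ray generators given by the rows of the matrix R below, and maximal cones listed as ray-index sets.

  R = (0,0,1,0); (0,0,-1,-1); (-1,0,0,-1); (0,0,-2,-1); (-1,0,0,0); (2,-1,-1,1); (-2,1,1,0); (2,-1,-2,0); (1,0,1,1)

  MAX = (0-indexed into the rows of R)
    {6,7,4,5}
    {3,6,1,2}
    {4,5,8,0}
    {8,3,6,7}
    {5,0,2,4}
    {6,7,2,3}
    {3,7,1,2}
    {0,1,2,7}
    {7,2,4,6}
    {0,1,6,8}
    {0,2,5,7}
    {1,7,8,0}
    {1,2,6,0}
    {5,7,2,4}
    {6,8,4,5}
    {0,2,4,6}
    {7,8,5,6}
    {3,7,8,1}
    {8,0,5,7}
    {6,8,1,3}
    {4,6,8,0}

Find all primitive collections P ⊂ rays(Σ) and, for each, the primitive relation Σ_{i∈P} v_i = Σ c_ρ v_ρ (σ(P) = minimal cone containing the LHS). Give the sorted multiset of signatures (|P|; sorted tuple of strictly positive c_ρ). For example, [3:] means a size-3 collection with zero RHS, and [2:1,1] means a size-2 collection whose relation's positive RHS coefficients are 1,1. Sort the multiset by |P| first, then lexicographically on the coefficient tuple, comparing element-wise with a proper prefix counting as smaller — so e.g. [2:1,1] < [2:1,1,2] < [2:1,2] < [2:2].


Δ(Σ) — 9 vertices, 12 min non-faces:

  P = {0,3}:  v_{0} + v_{3} = v_{1}  so sig = [2:1]
  P = {1,5}:  v_{1} + v_{5} = v_{7}  so sig = [2:1]
  P = {2,8}:  v_{2} + v_{8} = v_{0}  so sig = [2:1]
  P = {1,4}:  v_{1} + v_{4} = v_{2} + v_{6} + v_{7}  so sig = [2:1,1,1]
  P = {3,5}:  v_{3} + v_{5} = v_{6} + 2·v_{7}  so sig = [2:1,2]
  P = {3,4}:  v_{3} + v_{4} = v_{2} + 2·v_{6} + 2·v_{7}  so sig = [2:1,2,2]
  P = {0,6,7}:  v_{0} + v_{6} + v_{7} = 0  so sig = [3:]
  P = {1,6,7}:  v_{1} + v_{6} + v_{7} = v_{3}  so sig = [3:1]
  P = {2,5,6}:  v_{2} + v_{5} + v_{6} = v_{4}  so sig = [3:1]
  P = {4,7,8}:  v_{4} + v_{7} + v_{8} = v_{5}  so sig = [3:1]
  P = {0,4,7}:  v_{0} + v_{4} + v_{7} = v_{2} + v_{5}  so sig = [3:1,1]
  P = {0,5,6}:  v_{0} + v_{5} + v_{6} = v_{4} + v_{8}  so sig = [3:1,1]

Signatures (|P|; sorted positive RHS coefficients), sorted:
    |P|=2: 6 collections, coeffs (1), (1), (1), (1,1,1), (1,2), (1,2,2)
    |P|=3: 6 collections, coeffs (), (1), (1), (1), (1,1), (1,1)


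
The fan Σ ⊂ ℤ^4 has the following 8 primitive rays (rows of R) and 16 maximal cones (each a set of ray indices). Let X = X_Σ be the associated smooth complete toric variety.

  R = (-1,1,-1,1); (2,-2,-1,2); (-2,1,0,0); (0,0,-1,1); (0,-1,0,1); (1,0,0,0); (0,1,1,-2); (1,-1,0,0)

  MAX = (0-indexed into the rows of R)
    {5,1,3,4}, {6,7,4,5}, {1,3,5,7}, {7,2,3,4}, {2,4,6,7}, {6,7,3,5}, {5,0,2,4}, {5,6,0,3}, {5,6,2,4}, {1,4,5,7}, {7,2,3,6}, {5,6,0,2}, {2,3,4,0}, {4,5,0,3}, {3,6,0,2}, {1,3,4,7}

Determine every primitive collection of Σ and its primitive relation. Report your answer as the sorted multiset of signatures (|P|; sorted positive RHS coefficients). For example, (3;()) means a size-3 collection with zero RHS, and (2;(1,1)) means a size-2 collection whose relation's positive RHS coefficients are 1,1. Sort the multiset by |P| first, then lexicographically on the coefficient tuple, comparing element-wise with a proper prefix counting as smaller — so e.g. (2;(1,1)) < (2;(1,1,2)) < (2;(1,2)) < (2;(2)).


|primitive collections| = 9. Relations:

  {0,7}:  v_{0} + v_{7} = v_{3} ; sig = (2;(1))
  {1,2}:  v_{1} + v_{2} = v_{3} + v_{4} ; sig = (2;(1,1))
  {1,6}:  v_{1} + v_{6} = v_{5} + v_{7} ; sig = (2;(1,1))
  {0,1}:  v_{0} + v_{1} = 2·v_{3} + v_{4} + v_{5} ; sig = (2;(1,1,2))
  {2,5,7}:  v_{2} + v_{5} + v_{7} = 0 ; sig = (3;())
  {3,4,6}:  v_{3} + v_{4} + v_{6} = 0 ; sig = (3;())
  {2,3,5}:  v_{2} + v_{3} + v_{5} = v_{0} ; sig = (3;(1))
  {0,4,6}:  v_{0} + v_{4} + v_{6} = v_{2} + v_{5} ; sig = (3;(1,1))
  {3,4,5,7}:  v_{3} + v_{4} + v_{5} + v_{7} = v_{1} ; sig = (4;(1))

Sorted signature multiset PRS(X):
    (2;(1))
    (2;(1,1))
    (2;(1,1))
    (2;(1,1,2))
    (3;())
    (3;())
    (3;(1))
    (3;(1,1))
    (4;(1))


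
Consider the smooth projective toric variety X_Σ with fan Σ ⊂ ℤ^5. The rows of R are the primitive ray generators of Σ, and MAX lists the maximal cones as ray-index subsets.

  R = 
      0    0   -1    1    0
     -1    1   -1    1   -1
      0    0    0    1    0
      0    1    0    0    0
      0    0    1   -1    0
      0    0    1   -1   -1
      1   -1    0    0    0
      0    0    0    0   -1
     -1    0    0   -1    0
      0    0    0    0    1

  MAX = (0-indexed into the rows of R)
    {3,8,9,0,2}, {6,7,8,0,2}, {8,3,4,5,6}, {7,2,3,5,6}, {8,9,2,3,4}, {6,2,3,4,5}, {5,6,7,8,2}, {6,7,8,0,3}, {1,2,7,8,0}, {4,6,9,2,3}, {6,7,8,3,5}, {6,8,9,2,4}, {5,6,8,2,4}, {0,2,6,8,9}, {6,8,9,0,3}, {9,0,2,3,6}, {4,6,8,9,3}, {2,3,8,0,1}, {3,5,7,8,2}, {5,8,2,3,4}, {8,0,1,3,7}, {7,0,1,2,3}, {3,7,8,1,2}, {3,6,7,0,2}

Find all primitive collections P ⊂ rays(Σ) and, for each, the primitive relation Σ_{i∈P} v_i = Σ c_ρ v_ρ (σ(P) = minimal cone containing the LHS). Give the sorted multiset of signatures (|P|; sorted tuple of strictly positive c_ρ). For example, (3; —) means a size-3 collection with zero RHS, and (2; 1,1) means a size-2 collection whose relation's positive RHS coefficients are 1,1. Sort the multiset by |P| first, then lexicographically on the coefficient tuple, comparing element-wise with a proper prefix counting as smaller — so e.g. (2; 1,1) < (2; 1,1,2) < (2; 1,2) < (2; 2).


Primitive collections (11):

  • {0,4}:  v_{0} + v_{4} = 0  ⇒ sig = (2; —)
  • {7,9}:  v_{7} + v_{9} = 0  ⇒ sig = (2; —)
  • {0,5}:  v_{0} + v_{5} = v_{7}  ⇒ sig = (2; 1)
  • {4,7}:  v_{4} + v_{7} = v_{5}  ⇒ sig = (2; 1)
  • {5,9}:  v_{5} + v_{9} = v_{4}  ⇒ sig = (2; 1)
  • {1,6}:  v_{1} + v_{6} = v_{0} + v_{7}  ⇒ sig = (2; 1,1)
  • {1,4}:  v_{1} + v_{4} = v_{2} + v_{3} + v_{7} + v_{8}  ⇒ sig = (2; 1,1,1,1)
  • {1,9}:  v_{1} + v_{9} = v_{0} + v_{2} + v_{3} + v_{8}  ⇒ sig = (2; 1,1,1,1)
  • {1,5}:  v_{1} + v_{5} = v_{2} + v_{3} + 2·v_{7} + v_{8}  ⇒ sig = (2; 1,1,1,2)
  • {2,3,6,8}:  v_{2} + v_{3} + v_{6} + v_{8} = 0  ⇒ sig = (4; —)
  • {0,2,3,7,8}:  v_{0} + v_{2} + v_{3} + v_{7} + v_{8} = v_{1}  ⇒ sig = (5; 1)

Signatures (|P|; sorted positive RHS coefficients), sorted:
{ (2; —) ×2,  (2; 1) ×3,  (2; 1,1),  (2; 1,1,1,1) ×2,  (2; 1,1,1,2),  (4; —),  (5; 1) }


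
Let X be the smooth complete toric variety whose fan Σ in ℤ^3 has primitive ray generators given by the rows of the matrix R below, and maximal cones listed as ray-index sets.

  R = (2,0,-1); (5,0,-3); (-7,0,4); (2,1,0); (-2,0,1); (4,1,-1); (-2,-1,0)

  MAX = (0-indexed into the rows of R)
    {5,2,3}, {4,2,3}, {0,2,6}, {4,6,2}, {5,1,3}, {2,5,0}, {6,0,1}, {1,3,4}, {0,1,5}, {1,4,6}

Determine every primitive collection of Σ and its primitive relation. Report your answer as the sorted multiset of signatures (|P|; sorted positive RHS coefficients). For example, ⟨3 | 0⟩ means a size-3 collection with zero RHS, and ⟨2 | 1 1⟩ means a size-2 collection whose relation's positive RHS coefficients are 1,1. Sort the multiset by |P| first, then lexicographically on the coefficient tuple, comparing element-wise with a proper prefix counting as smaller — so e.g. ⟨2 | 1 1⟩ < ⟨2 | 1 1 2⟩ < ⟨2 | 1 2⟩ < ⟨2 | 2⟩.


Σ has 6 primitive collections:

  P={0,4}:  v_{0} + v_{4} = 0 — sig = ⟨2 | 0⟩
  P={3,6}:  v_{3} + v_{6} = 0 — sig = ⟨2 | 0⟩
  P={0,3}:  v_{0} + v_{3} = v_{5} — sig = ⟨2 | 1⟩
  P={1,2}:  v_{1} + v_{2} = v_{4} — sig = ⟨2 | 1⟩
  P={4,5}:  v_{4} + v_{5} = v_{3} — sig = ⟨2 | 1⟩
  P={5,6}:  v_{5} + v_{6} = v_{0} — sig = ⟨2 | 1⟩

Hence PRS(X_Σ) =
{ ⟨2 | 0⟩ ×2,  ⟨2 | 1⟩ ×4 }


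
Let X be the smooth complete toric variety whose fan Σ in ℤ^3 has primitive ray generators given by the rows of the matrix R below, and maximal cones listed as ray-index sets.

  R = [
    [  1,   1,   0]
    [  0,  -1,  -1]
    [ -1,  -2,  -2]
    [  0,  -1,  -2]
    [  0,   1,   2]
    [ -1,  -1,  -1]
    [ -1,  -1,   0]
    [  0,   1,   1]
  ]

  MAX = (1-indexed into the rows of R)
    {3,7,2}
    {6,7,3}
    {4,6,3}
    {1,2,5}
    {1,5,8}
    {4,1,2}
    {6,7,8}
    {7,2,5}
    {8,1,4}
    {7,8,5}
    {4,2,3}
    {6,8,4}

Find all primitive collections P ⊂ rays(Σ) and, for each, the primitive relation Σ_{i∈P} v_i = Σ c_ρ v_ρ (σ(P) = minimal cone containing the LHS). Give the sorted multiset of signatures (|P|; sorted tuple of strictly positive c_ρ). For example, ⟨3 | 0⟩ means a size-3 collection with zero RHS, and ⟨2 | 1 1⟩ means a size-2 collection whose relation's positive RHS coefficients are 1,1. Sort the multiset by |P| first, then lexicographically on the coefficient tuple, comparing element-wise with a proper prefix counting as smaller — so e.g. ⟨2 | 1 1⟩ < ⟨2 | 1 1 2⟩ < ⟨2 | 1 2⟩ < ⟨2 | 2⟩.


Δ(Σ) — 8 vertices, 10 min non-faces:

  P = {1,7}:  v_{1} + v_{7} = 0  ⇒ sig = ⟨2 | 0⟩
  P = {2,8}:  v_{2} + v_{8} = 0  ⇒ sig = ⟨2 | 0⟩
  P = {4,5}:  v_{4} + v_{5} = 0  ⇒ sig = ⟨2 | 0⟩
  P = {1,3}:  v_{1} + v_{3} = v_{4}  ⇒ sig = ⟨2 | 1⟩
  P = {2,6}:  v_{2} + v_{6} = v_{3}  ⇒ sig = ⟨2 | 1⟩
  P = {3,5}:  v_{3} + v_{5} = v_{7}  ⇒ sig = ⟨2 | 1⟩
  P = {3,8}:  v_{3} + v_{8} = v_{6}  ⇒ sig = ⟨2 | 1⟩
  P = {4,7}:  v_{4} + v_{7} = v_{3}  ⇒ sig = ⟨2 | 1⟩
  P = {1,6}:  v_{1} + v_{6} = v_{4} + v_{8}  ⇒ sig = ⟨2 | 1 1⟩
  P = {5,6}:  v_{5} + v_{6} = v_{7} + v_{8}  ⇒ sig = ⟨2 | 1 1⟩

so the primitive-relation signature multiset is
[⟨2 | 0⟩, ⟨2 | 0⟩, ⟨2 | 0⟩, ⟨2 | 1⟩, ⟨2 | 1⟩, ⟨2 | 1⟩, ⟨2 | 1⟩, ⟨2 | 1⟩, ⟨2 | 1 1⟩, ⟨2 | 1 1⟩]


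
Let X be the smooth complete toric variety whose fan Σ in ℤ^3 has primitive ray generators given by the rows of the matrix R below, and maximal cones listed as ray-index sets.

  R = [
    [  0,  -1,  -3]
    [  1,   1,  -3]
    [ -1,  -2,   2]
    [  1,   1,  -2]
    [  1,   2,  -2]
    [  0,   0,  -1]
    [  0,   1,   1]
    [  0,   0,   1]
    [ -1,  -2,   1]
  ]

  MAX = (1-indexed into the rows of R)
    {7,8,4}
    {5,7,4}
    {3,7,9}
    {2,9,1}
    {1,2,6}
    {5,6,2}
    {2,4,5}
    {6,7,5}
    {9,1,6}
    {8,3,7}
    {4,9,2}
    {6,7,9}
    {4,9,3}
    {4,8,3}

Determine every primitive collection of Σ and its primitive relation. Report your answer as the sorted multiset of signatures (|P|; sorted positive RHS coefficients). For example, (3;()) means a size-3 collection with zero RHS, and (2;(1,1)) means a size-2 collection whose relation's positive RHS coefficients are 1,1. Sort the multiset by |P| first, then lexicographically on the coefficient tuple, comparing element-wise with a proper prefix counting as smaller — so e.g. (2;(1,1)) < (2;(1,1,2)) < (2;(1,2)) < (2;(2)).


18 minimal non-faces of Δ(Σ) (on 9 rays):

  • {3,5}:  v_{3} + v_{5} = 0  →  sig = (2;())
  • {6,8}:  v_{6} + v_{8} = 0  →  sig = (2;())
  • {2,7}:  v_{2} + v_{7} = v_{5}  →  sig = (2;(1))
  • {2,8}:  v_{2} + v_{8} = v_{4}  →  sig = (2;(1))
  • {3,6}:  v_{3} + v_{6} = v_{9}  →  sig = (2;(1))
  • {4,6}:  v_{4} + v_{6} = v_{2}  →  sig = (2;(1))
  • {5,9}:  v_{5} + v_{9} = v_{6}  →  sig = (2;(1))
  • {8,9}:  v_{8} + v_{9} = v_{3}  →  sig = (2;(1))
  • {1,8}:  v_{1} + v_{8} = v_{2} + v_{9}  →  sig = (2;(1,1))
  • {2,3}:  v_{2} + v_{3} = v_{4} + v_{9}  →  sig = (2;(1,1))
  • {5,8}:  v_{5} + v_{8} = v_{4} + v_{7}  →  sig = (2;(1,1))
  • {1,3}:  v_{1} + v_{3} = v_{2} + 2·v_{9}  →  sig = (2;(1,2))
  • {1,4}:  v_{1} + v_{4} = 2·v_{2} + v_{9}  →  sig = (2;(1,2))
  • {1,5}:  v_{1} + v_{5} = v_{2} + 2·v_{6}  →  sig = (2;(1,2))
  • {1,7}:  v_{1} + v_{7} = 2·v_{6}  →  sig = (2;(2))
  • {4,7,9}:  v_{4} + v_{7} + v_{9} = 0  →  sig = (3;())
  • {2,6,9}:  v_{2} + v_{6} + v_{9} = v_{1}  →  sig = (3;(1))
  • {3,4,7}:  v_{3} + v_{4} + v_{7} = v_{8}  →  sig = (3;(1))

Signatures (|P|; sorted positive RHS coefficients), sorted:
{ (2;()) ×2,  (2;(1)) ×6,  (2;(1,1)) ×3,  (2;(1,2)) ×3,  (2;(2)),  (3;()),  (3;(1)) ×2 }


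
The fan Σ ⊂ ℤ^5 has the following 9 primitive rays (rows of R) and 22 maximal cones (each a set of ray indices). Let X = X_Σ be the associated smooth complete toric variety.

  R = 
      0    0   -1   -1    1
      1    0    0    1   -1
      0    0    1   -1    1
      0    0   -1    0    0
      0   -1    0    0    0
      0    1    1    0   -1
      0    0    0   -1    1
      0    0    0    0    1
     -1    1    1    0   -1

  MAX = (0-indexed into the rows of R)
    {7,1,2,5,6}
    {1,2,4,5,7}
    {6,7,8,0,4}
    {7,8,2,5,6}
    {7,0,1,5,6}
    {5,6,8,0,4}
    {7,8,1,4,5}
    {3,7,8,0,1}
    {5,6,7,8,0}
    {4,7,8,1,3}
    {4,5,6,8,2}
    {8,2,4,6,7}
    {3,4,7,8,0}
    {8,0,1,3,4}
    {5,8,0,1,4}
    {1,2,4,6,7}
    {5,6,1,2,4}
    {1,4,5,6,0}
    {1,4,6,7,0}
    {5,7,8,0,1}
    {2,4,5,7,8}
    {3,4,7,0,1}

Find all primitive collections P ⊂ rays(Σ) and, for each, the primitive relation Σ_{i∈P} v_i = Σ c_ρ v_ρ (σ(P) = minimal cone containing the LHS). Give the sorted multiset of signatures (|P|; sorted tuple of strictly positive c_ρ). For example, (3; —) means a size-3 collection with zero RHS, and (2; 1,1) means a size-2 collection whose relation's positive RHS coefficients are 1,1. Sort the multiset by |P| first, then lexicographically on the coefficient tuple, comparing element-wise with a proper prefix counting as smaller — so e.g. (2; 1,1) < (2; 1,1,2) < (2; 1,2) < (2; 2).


Δ(Σ) — 9 vertices, 9 min non-faces:

  P = {2,3}:  v_{2} + v_{3} = v_{6} ; sig = (2; 1)
  P = {3,6}:  v_{3} + v_{6} = v_{0} ; sig = (2; 1)
  P = {3,5}:  v_{3} + v_{5} = v_{0} + v_{1} + v_{8} ; sig = (2; 1,1,1)
  P = {0,2}:  v_{0} + v_{2} = 2·v_{6} ; sig = (2; 2)
  P = {1,6,8}:  v_{1} + v_{6} + v_{8} = v_{5} ; sig = (3; 1)
  P = {1,2,8}:  v_{1} + v_{2} + v_{8} = v_{4} + 2·v_{5} + v_{7} ; sig = (3; 1,1,2)
  P = {0,4,5,7}:  v_{0} + v_{4} + v_{5} + v_{7} = v_{6} ; sig = (4; 1)
  P = {4,5,6,7}:  v_{4} + v_{5} + v_{6} + v_{7} = v_{2} ; sig = (4; 1)
  P = {0,1,4,7,8}:  v_{0} + v_{1} + v_{4} + v_{7} + v_{8} = 0 ; sig = (5; —)

Sorted signature multiset PRS(X):
{ (2; 1) ×2,  (2; 1,1,1),  (2; 2),  (3; 1),  (3; 1,1,2),  (4; 1) ×2,  (5; —) }


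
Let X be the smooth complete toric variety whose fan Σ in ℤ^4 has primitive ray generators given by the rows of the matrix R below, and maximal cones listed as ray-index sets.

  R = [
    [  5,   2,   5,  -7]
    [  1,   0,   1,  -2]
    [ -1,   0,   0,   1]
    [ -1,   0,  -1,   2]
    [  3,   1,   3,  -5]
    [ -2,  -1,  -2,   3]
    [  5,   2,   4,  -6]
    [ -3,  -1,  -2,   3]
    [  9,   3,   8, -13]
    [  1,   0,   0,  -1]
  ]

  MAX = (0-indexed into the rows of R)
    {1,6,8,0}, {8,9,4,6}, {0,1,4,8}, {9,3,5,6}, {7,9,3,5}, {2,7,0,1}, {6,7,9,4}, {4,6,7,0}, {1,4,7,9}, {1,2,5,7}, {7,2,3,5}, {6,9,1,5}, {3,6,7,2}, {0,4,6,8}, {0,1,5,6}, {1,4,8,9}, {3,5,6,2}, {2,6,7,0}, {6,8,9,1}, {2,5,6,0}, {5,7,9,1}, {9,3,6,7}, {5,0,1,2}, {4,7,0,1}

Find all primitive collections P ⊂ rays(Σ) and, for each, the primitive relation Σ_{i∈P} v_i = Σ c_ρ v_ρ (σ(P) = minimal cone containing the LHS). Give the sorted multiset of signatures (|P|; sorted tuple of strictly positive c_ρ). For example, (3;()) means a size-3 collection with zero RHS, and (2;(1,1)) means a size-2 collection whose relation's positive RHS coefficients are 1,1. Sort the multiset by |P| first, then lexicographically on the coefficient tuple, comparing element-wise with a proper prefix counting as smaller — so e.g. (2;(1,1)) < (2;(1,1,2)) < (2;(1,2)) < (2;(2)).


Primitive collections (16):

  • {1,3}:  v_{1} + v_{3} = 0  so sig = (2;())
  • {2,9}:  v_{2} + v_{9} = 0  so sig = (2;())
  • {4,5}:  v_{4} + v_{5} = v_{1}  so sig = (2;(1))
  • {0,3}:  v_{0} + v_{3} = v_{2} + v_{6}  so sig = (2;(1,1))
  • {0,9}:  v_{0} + v_{9} = v_{1} + v_{6}  so sig = (2;(1,1))
  • {2,4}:  v_{2} + v_{4} = v_{0} + v_{7}  so sig = (2;(1,1))
  • {2,8}:  v_{2} + v_{8} = v_{0} + v_{4}  so sig = (2;(1,1))
  • {3,4}:  v_{3} + v_{4} = v_{6} + v_{7}  so sig = (2;(1,1))
  • {3,8}:  v_{3} + v_{8} = v_{4} + v_{6}  so sig = (2;(1,1))
  • {5,8}:  v_{5} + v_{8} = 2·v_{1} + v_{6}  so sig = (2;(1,2))
  • {7,8}:  v_{7} + v_{8} = 2·v_{4}  so sig = (2;(2))
  • {5,6,7}:  v_{5} + v_{6} + v_{7} = 0  so sig = (3;())
  • {1,2,6}:  v_{1} + v_{2} + v_{6} = v_{0}  so sig = (3;(1))
  • {1,4,6}:  v_{1} + v_{4} + v_{6} = v_{8}  so sig = (3;(1))
  • {1,6,7}:  v_{1} + v_{6} + v_{7} = v_{4}  so sig = (3;(1))
  • {0,5,7}:  v_{0} + v_{5} + v_{7} = v_{1} + v_{2}  so sig = (3;(1,1))

Hence PRS(X_Σ) =
    (2;())
    (2;())
    (2;(1))
    (2;(1,1))
    (2;(1,1))
    (2;(1,1))
    (2;(1,1))
    (2;(1,1))
    (2;(1,1))
    (2;(1,2))
    (2;(2))
    (3;())
    (3;(1))
    (3;(1))
    (3;(1))
    (3;(1,1))
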